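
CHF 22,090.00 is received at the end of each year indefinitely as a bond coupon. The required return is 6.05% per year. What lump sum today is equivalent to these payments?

Periodic rate r = 0.0605 per year.
Level perpetuity: PV = PMT / r = 22,090 / (0.0605) = CHF 365,123.97.

CHF 365,123.97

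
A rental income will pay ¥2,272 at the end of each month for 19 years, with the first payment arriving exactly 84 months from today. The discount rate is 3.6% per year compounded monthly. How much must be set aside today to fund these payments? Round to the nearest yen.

Ordinary annuity of 228 payments, first payment at period 84.
Periodic rate r = 0.036/12 per month; n is counted in months.
The ordinary-annuity PV formula values the stream one period before the first payment (period 83); discount that back 83 periods:
PV₀ = 2,272 × [1 − (1+r)^−228] / r × (1+r)^−83 = ¥292,292

¥292,292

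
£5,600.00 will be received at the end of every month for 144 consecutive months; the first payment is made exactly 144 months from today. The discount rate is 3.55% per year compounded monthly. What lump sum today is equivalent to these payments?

Ordinary annuity of 144 payments, first payment at period 144.
Periodic rate r = 0.0355/12 per month; n is counted in months.
The ordinary-annuity PV formula values the stream one period before the first payment (period 143); discount that back 143 periods:
PV₀ = 5,600 × [1 − (1+r)^−144] / r × (1+r)^−143 = £429,889.29

£429,889.29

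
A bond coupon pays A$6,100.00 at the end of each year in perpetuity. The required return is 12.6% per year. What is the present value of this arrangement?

Periodic rate r = 0.126 per year.
Level perpetuity: PV = PMT / r = 6,100 / (0.126) = A$48,412.70.

A$48,412.70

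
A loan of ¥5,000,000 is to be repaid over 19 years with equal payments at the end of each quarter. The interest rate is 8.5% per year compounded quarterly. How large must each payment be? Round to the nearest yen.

Level ordinary annuity; solve PV = PMT × [(1 − (1+r)^−n)/r] for PMT.
Periodic rate r = 0.085/4 per quarter; n is counted in quarters.
With n = 76: PMT = 5,000,000 / ([(1 − (1+r)^−n)/r]) = ¥133,193

¥133,193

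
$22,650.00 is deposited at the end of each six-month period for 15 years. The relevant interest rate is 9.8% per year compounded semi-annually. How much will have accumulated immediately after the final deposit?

This is an ordinary annuity: 30 deposits of $22,650.00 at the end of each six-month period.
Periodic rate r = 0.098/2 per half-year; n is counted in half-years.
FV = PMT × [((1+r)^n − 1)/r] = 22,650 × [(1+r)^30 − 1] / r = $1,479,252.32

$1,479,252.32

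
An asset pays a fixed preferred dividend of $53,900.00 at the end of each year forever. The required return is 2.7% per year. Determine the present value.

Periodic rate r = 0.027 per year.
Level perpetuity: PV = PMT / r = 53,900 / (0.027) = $1,996,296.30.

$1,996,296.30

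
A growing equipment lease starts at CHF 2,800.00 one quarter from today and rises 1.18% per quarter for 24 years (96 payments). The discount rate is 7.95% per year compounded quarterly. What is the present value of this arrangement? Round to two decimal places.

Periodic rate r = 0.0795/4 per quarter; n is counted in quarters.
Growing ordinary annuity: PV = PMT₁ × [1 − ((1+g)/(1+r))^n] / (r − g) = 2,800 × [1 − ((1+0.0118)/(1+r))^96] / (r − 0.0118) = CHF 185,091.12.

CHF 185,091.12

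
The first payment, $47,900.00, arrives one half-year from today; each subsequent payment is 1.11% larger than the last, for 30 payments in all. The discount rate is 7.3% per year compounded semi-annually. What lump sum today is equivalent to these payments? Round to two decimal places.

Periodic rate r = 0.073/2 per half-year; n is counted in half-years.
Growing ordinary annuity: PV = PMT₁ × [1 − ((1+g)/(1+r))^n] / (r − g) = 47,900 × [1 − ((1+0.0111)/(1+r))^30] / (r − 0.0111) = $989,954.87.

$989,954.87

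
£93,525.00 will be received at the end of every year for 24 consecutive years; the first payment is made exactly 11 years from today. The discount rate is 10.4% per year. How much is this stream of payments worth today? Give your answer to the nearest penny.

Ordinary annuity of 24 payments, first payment at period 11.
Periodic rate r = 0.104 per year.
The ordinary-annuity PV formula values the stream one period before the first payment (period 10); discount that back 10 periods:
PV₀ = 93,525 × [1 − (1+r)^−24] / r × (1+r)^−10 = £303,238.50

£303,238.50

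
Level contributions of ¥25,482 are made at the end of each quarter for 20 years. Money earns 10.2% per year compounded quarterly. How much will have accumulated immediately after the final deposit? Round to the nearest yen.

This is an ordinary annuity: 80 deposits of ¥25,482 at the end of each quarter.
Periodic rate r = 0.102/4 per quarter; n is counted in quarters.
FV = PMT × [((1+r)^n − 1)/r] = 25,482 × [(1+r)^80 − 1] / r = ¥6,491,822

¥6,491,822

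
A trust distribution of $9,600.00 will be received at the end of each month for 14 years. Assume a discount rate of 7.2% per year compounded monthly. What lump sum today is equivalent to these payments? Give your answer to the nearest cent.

$1,014,321.58

This is an ordinary annuity: 168 payments of $9,600.00 at the end of each month.
Periodic rate r = 0.072/12 per month; n is counted in months.
PV = PMT × [(1 − (1+r)^−n)/r] = 9,600 × [1 − (1+r)^−168] / r = $1,014,321.58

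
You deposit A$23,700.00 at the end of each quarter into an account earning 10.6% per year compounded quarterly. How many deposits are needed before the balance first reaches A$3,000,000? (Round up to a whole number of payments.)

Periodic rate r = 0.106/4 per quarter; n is counted in quarters.
Ordinary annuity FV: 3,000,000 = 23,700 × [((1+r)^n − 1)/r].
(1+r)^n = 1 + 3,000,000 × r / 23,700, so n = ln(1 + 3,000,000·r/23,700) / ln(1+r) = 56.25.
Round up to a whole number of payments: n = 57.

57 payments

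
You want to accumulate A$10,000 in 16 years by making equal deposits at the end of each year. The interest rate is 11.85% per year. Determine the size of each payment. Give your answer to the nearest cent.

Level ordinary annuity; solve FV = PMT × [((1+r)^n − 1)/r] for PMT.
Periodic rate r = 0.1185 per year.
With n = 16: PMT = 10,000 / ([((1+r)^n − 1)/r]) = A$236.98

A$236.98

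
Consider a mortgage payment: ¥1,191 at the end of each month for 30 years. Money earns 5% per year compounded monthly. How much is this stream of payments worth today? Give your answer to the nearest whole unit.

¥221,861

This is an ordinary annuity: 360 payments of ¥1,191 at the end of each month.
Periodic rate r = 0.05/12 per month; n is counted in months.
PV = PMT × [(1 − (1+r)^−n)/r] = 1,191 × [1 − (1+r)^−360] / r = ¥221,861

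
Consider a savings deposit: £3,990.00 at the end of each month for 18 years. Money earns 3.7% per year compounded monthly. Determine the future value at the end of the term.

£1,222,159.78

This is an ordinary annuity: 216 deposits of £3,990.00 at the end of each month.
Periodic rate r = 0.037/12 per month; n is counted in months.
FV = PMT × [((1+r)^n − 1)/r] = 3,990 × [(1+r)^216 − 1] / r = £1,222,159.78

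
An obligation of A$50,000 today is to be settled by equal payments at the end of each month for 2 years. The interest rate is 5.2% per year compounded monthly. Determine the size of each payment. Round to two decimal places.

A$2,198.05

Level ordinary annuity; solve PV = PMT × [(1 − (1+r)^−n)/r] for PMT.
Periodic rate r = 0.052/12 per month; n is counted in months.
With n = 24: PMT = 50,000 / ([(1 − (1+r)^−n)/r]) = A$2,198.05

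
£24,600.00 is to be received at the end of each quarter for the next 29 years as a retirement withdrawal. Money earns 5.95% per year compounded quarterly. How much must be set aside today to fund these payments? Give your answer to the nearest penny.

This is an ordinary annuity: 116 payments of £24,600.00 at the end of each quarter.
Periodic rate r = 0.0595/4 per quarter; n is counted in quarters.
PV = PMT × [(1 − (1+r)^−n)/r] = 24,600 × [1 − (1+r)^−116] / r = £1,355,503.10

£1,355,503.10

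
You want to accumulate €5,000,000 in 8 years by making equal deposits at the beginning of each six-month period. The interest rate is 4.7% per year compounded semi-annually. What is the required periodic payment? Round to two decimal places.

€255,044.83

Level annuity due; solve FV = PMT × [((1+r)^n − 1)/r] × (1+r) for PMT.
Periodic rate r = 0.047/2 per half-year; n is counted in half-years.
With n = 16: PMT = 5,000,000 / ([((1+r)^n − 1)/r] × (1+r)) = €255,044.83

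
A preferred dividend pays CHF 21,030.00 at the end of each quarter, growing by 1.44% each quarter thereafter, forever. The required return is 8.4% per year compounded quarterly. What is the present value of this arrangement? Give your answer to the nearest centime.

CHF 3,186,363.64

Periodic rate r = 0.084/4 per quarter.
Growing perpetuity (Gordon): PV = PMT₁ / (r − g) = 21,030 / (r − 0.0144) = CHF 3,186,363.64.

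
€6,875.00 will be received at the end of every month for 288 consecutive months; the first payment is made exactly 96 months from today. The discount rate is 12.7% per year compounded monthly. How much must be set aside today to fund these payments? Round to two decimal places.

€227,422.99

Ordinary annuity of 288 payments, first payment at period 96.
Periodic rate r = 0.127/12 per month; n is counted in months.
The ordinary-annuity PV formula values the stream one period before the first payment (period 95); discount that back 95 periods:
PV₀ = 6,875 × [1 − (1+r)^−288] / r × (1+r)^−95 = €227,422.99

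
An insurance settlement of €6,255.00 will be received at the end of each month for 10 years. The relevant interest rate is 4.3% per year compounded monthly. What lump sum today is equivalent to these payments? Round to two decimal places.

This is an ordinary annuity: 120 payments of €6,255.00 at the end of each month.
Periodic rate r = 0.043/12 per month; n is counted in months.
PV = PMT × [(1 − (1+r)^−n)/r] = 6,255 × [1 − (1+r)^−120] / r = €609,191.75

€609,191.75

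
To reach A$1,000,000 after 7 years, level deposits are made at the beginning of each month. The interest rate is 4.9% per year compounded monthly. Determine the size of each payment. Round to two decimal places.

A$9,962.95

Level annuity due; solve FV = PMT × [((1+r)^n − 1)/r] × (1+r) for PMT.
Periodic rate r = 0.049/12 per month; n is counted in months.
With n = 84: PMT = 1,000,000 / ([((1+r)^n − 1)/r] × (1+r)) = A$9,962.95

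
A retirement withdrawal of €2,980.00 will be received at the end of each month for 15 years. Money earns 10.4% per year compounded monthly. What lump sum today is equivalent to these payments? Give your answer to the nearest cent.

This is an ordinary annuity: 180 payments of €2,980.00 at the end of each month.
Periodic rate r = 0.104/12 per month; n is counted in months.
PV = PMT × [(1 − (1+r)^−n)/r] = 2,980 × [1 − (1+r)^−180] / r = €271,104.40

€271,104.40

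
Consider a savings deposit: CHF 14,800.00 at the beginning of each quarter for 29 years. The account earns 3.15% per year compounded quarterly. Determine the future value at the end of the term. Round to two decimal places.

CHF 2,811,184.25

This is an annuity due: 116 deposits of CHF 14,800.00 at the beginning of each quarter.
Periodic rate r = 0.0315/4 per quarter; n is counted in quarters.
FV = PMT × [((1+r)^n − 1)/r] × (1+r) = 14,800 × [(1+r)^116 − 1] / r × (1+r) = CHF 2,811,184.25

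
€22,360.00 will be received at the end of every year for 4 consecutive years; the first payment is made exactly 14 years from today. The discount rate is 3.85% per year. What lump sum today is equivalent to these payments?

Ordinary annuity of 4 payments, first payment at period 14.
Periodic rate r = 0.0385 per year.
The ordinary-annuity PV formula values the stream one period before the first payment (period 13); discount that back 13 periods:
PV₀ = 22,360 × [1 − (1+r)^−4] / r × (1+r)^−13 = €49,844.62

€49,844.62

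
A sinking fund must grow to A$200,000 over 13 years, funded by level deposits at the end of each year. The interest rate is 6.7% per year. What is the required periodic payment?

Level ordinary annuity; solve FV = PMT × [((1+r)^n − 1)/r] for PMT.
Periodic rate r = 0.067 per year.
With n = 13: PMT = 200,000 / ([((1+r)^n − 1)/r]) = A$10,124.88

A$10,124.88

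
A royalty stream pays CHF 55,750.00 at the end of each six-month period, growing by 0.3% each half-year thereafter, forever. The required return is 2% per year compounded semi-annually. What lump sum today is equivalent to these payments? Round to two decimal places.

Periodic rate r = 0.02/2 per half-year.
Growing perpetuity (Gordon): PV = PMT₁ / (r − g) = 55,750 / (r − 0.003) = CHF 7,964,285.71.

CHF 7,964,285.71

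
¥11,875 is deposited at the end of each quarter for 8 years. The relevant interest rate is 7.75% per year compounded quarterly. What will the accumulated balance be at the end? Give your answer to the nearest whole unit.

This is an ordinary annuity: 32 deposits of ¥11,875 at the end of each quarter.
Periodic rate r = 0.0775/4 per quarter; n is counted in quarters.
FV = PMT × [((1+r)^n − 1)/r] = 11,875 × [(1+r)^32 − 1] / r = ¥519,704

¥519,704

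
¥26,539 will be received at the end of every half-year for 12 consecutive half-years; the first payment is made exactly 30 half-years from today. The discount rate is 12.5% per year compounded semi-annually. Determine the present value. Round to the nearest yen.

Ordinary annuity of 12 payments, first payment at period 30.
Periodic rate r = 0.125/2 per half-year; n is counted in half-years.
The ordinary-annuity PV formula values the stream one period before the first payment (period 29); discount that back 29 periods:
PV₀ = 26,539 × [1 − (1+r)^−12] / r × (1+r)^−29 = ¥37,832

¥37,832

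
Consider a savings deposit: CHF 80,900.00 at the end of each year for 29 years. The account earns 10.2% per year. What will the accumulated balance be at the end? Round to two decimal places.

This is an ordinary annuity: 29 deposits of CHF 80,900.00 at the end of each year.
Periodic rate r = 0.102 per year.
FV = PMT × [((1+r)^n − 1)/r] = 80,900 × [(1+r)^29 − 1] / r = CHF 12,469,032.75

CHF 12,469,032.75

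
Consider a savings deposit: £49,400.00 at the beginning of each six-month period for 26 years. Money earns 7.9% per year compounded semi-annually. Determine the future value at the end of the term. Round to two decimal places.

£8,446,003.23

This is an annuity due: 52 deposits of £49,400.00 at the beginning of each six-month period.
Periodic rate r = 0.079/2 per half-year; n is counted in half-years.
FV = PMT × [((1+r)^n − 1)/r] × (1+r) = 49,400 × [(1+r)^52 − 1] / r × (1+r) = £8,446,003.23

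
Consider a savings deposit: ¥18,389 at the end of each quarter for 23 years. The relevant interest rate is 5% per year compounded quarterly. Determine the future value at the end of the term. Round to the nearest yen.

¥3,141,961

This is an ordinary annuity: 92 deposits of ¥18,389 at the end of each quarter.
Periodic rate r = 0.05/4 per quarter; n is counted in quarters.
FV = PMT × [((1+r)^n − 1)/r] = 18,389 × [(1+r)^92 − 1] / r = ¥3,141,961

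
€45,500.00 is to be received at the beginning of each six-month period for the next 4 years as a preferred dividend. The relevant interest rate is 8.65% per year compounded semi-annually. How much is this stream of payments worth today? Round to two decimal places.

€315,343.44

This is an annuity due: 8 payments of €45,500.00 at the beginning of each six-month period.
Periodic rate r = 0.0865/2 per half-year; n is counted in half-years.
PV = PMT × [(1 − (1+r)^−n)/r] × (1+r) = 45,500 × [1 − (1+r)^−8] / r × (1+r) = €315,343.44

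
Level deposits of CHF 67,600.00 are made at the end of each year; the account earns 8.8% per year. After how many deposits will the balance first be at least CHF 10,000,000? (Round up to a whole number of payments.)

Periodic rate r = 0.088 per year.
Ordinary annuity FV: 10,000,000 = 67,600 × [((1+r)^n − 1)/r].
(1+r)^n = 1 + 10,000,000 × r / 67,600, so n = ln(1 + 10,000,000·r/67,600) / ln(1+r) = 31.31.
Round up to a whole number of payments: n = 32.

32 payments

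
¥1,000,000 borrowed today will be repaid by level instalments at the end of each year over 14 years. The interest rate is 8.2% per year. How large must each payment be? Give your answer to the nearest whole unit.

Level ordinary annuity; solve PV = PMT × [(1 − (1+r)^−n)/r] for PMT.
Periodic rate r = 0.082 per year.
With n = 14: PMT = 1,000,000 / ([(1 − (1+r)^−n)/r]) = ¥122,710

¥122,710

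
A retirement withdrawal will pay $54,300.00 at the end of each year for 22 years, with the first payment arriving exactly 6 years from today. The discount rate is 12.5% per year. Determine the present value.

$222,998.89

Ordinary annuity of 22 payments, first payment at period 6.
Periodic rate r = 0.125 per year.
The ordinary-annuity PV formula values the stream one period before the first payment (period 5); discount that back 5 periods:
PV₀ = 54,300 × [1 − (1+r)^−22] / r × (1+r)^−5 = $222,998.89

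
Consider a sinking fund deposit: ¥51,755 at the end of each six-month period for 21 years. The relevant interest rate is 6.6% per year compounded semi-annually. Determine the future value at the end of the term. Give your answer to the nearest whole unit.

This is an ordinary annuity: 42 deposits of ¥51,755 at the end of each six-month period.
Periodic rate r = 0.066/2 per half-year; n is counted in half-years.
FV = PMT × [((1+r)^n − 1)/r] = 51,755 × [(1+r)^42 − 1] / r = ¥4,564,369

¥4,564,369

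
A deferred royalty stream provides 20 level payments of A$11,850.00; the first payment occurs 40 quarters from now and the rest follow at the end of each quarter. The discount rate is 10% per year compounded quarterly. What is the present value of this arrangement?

A$70,519.69

Ordinary annuity of 20 payments, first payment at period 40.
Periodic rate r = 0.1/4 per quarter; n is counted in quarters.
The ordinary-annuity PV formula values the stream one period before the first payment (period 39); discount that back 39 periods:
PV₀ = 11,850 × [1 − (1+r)^−20] / r × (1+r)^−39 = A$70,519.69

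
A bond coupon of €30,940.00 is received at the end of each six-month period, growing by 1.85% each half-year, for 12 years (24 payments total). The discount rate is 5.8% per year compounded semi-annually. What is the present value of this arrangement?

€642,961.93

Periodic rate r = 0.058/2 per half-year; n is counted in half-years.
Growing ordinary annuity: PV = PMT₁ × [1 − ((1+g)/(1+r))^n] / (r − g) = 30,940 × [1 − ((1+0.0185)/(1+r))^24] / (r − 0.0185) = €642,961.93.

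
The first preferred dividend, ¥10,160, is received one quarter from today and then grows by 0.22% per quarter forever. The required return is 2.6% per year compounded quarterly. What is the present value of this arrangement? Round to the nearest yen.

¥2,362,791

Periodic rate r = 0.026/4 per quarter.
Growing perpetuity (Gordon): PV = PMT₁ / (r − g) = 10,160 / (r − 0.0022) = ¥2,362,791.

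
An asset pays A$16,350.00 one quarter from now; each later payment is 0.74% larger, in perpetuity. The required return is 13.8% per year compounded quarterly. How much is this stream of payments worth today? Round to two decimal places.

A$603,321.03

Periodic rate r = 0.138/4 per quarter.
Growing perpetuity (Gordon): PV = PMT₁ / (r − g) = 16,350 / (r − 0.0074) = A$603,321.03.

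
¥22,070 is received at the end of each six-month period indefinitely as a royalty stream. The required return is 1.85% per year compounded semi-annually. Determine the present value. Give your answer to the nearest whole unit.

¥2,385,946

Periodic rate r = 0.0185/2 per half-year.
Level perpetuity: PV = PMT / r = 22,070 / (0.0185/2) = ¥2,385,946.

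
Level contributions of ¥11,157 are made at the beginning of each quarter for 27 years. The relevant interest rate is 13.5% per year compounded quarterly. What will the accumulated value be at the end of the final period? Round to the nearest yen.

This is an annuity due: 108 deposits of ¥11,157 at the beginning of each quarter.
Periodic rate r = 0.135/4 per quarter; n is counted in quarters.
FV = PMT × [((1+r)^n − 1)/r] × (1+r) = 11,157 × [(1+r)^108 − 1] / r × (1+r) = ¥11,976,986

¥11,976,986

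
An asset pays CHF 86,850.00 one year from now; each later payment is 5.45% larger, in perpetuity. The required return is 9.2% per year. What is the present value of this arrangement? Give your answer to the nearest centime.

CHF 2,316,000.00

Periodic rate r = 0.092 per year.
Growing perpetuity (Gordon): PV = PMT₁ / (r − g) = 86,850 / (r − 0.0545) = CHF 2,316,000.00.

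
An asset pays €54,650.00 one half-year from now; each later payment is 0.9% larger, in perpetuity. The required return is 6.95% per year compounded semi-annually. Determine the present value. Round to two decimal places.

€2,122,330.10

Periodic rate r = 0.0695/2 per half-year.
Growing perpetuity (Gordon): PV = PMT₁ / (r − g) = 54,650 / (r − 0.009) = €2,122,330.10.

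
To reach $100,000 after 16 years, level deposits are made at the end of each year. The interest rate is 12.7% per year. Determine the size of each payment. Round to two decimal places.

$2,199.89

Level ordinary annuity; solve FV = PMT × [((1+r)^n − 1)/r] for PMT.
Periodic rate r = 0.127 per year.
With n = 16: PMT = 100,000 / ([((1+r)^n − 1)/r]) = $2,199.89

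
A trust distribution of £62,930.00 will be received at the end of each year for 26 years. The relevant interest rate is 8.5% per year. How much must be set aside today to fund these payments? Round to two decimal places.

This is an ordinary annuity: 26 payments of £62,930.00 at the end of each year.
Periodic rate r = 0.085 per year.
PV = PMT × [(1 − (1+r)^−n)/r] = 62,930 × [1 − (1+r)^−26] / r = £651,583.07

£651,583.07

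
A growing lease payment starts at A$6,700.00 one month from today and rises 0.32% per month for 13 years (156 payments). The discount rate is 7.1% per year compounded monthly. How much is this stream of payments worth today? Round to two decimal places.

Periodic rate r = 0.071/12 per month; n is counted in months.
Growing ordinary annuity: PV = PMT₁ × [1 − ((1+g)/(1+r))^n] / (r − g) = 6,700 × [1 − ((1+0.0032)/(1+r))^156] / (r − 0.0032) = A$848,849.96.

A$848,849.96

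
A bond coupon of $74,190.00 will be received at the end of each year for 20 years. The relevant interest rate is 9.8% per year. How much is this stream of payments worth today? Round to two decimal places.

$640,340.38

This is an ordinary annuity: 20 payments of $74,190.00 at the end of each year.
Periodic rate r = 0.098 per year.
PV = PMT × [(1 − (1+r)^−n)/r] = 74,190 × [1 − (1+r)^−20] / r = $640,340.38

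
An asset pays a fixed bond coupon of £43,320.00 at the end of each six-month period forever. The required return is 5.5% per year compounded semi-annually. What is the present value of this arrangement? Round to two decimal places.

£1,575,272.73

Periodic rate r = 0.055/2 per half-year.
Level perpetuity: PV = PMT / r = 43,320 / (0.055/2) = £1,575,272.73.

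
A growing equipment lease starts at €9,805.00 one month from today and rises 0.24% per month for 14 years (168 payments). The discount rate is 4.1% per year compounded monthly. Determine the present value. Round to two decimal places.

€1,510,216.43

Periodic rate r = 0.041/12 per month; n is counted in months.
Growing ordinary annuity: PV = PMT₁ × [1 − ((1+g)/(1+r))^n] / (r − g) = 9,805 × [1 − ((1+0.0024)/(1+r))^168] / (r − 0.0024) = €1,510,216.43.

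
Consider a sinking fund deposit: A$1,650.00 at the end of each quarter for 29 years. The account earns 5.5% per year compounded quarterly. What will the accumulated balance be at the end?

This is an ordinary annuity: 116 deposits of A$1,650.00 at the end of each quarter.
Periodic rate r = 0.055/4 per quarter; n is counted in quarters.
FV = PMT × [((1+r)^n − 1)/r] = 1,650 × [(1+r)^116 − 1] / r = A$465,008.05

A$465,008.05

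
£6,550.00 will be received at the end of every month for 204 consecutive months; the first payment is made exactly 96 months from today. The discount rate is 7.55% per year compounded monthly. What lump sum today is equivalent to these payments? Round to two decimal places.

£414,128.36

Ordinary annuity of 204 payments, first payment at period 96.
Periodic rate r = 0.0755/12 per month; n is counted in months.
The ordinary-annuity PV formula values the stream one period before the first payment (period 95); discount that back 95 periods:
PV₀ = 6,550 × [1 − (1+r)^−204] / r × (1+r)^−95 = £414,128.36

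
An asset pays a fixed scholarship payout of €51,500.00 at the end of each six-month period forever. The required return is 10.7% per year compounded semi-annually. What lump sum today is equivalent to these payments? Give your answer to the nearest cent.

Periodic rate r = 0.107/2 per half-year.
Level perpetuity: PV = PMT / r = 51,500 / (0.107/2) = €962,616.82.

€962,616.82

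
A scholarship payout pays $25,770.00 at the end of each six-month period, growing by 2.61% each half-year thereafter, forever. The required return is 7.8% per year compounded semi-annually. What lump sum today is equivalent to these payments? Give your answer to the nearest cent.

Periodic rate r = 0.078/2 per half-year.
Growing perpetuity (Gordon): PV = PMT₁ / (r − g) = 25,770 / (r − 0.0261) = $1,997,674.42.

$1,997,674.42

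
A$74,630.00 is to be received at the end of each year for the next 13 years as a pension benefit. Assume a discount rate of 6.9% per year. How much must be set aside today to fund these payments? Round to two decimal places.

A$627,282.23

This is an ordinary annuity: 13 payments of A$74,630.00 at the end of each year.
Periodic rate r = 0.069 per year.
PV = PMT × [(1 − (1+r)^−n)/r] = 74,630 × [1 − (1+r)^−13] / r = A$627,282.23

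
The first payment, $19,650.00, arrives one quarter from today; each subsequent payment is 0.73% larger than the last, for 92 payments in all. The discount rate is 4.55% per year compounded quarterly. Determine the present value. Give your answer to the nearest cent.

Periodic rate r = 0.0455/4 per quarter; n is counted in quarters.
Growing ordinary annuity: PV = PMT₁ × [1 − ((1+g)/(1+r))^n] / (r − g) = 19,650 × [1 − ((1+0.0073)/(1+r))^92] / (r − 0.0073) = $1,496,072.75.

$1,496,072.75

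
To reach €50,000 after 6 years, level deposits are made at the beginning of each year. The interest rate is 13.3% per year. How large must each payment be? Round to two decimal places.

Level annuity due; solve FV = PMT × [((1+r)^n − 1)/r] × (1+r) for PMT.
Periodic rate r = 0.133 per year.
With n = 6: PMT = 50,000 / ([((1+r)^n − 1)/r] × (1+r)) = €5,262.42

€5,262.42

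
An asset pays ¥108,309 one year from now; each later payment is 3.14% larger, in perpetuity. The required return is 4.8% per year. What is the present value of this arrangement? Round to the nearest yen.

Periodic rate r = 0.048 per year.
Growing perpetuity (Gordon): PV = PMT₁ / (r − g) = 108,309 / (r − 0.0314) = ¥6,524,639.

¥6,524,639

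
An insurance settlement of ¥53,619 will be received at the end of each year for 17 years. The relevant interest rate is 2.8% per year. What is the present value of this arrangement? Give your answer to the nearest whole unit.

¥717,458

This is an ordinary annuity: 17 payments of ¥53,619 at the end of each year.
Periodic rate r = 0.028 per year.
PV = PMT × [(1 − (1+r)^−n)/r] = 53,619 × [1 − (1+r)^−17] / r = ¥717,458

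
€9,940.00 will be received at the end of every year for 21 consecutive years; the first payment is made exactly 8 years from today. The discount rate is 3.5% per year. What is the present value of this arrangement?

Ordinary annuity of 21 payments, first payment at period 8.
Periodic rate r = 0.035 per year.
The ordinary-annuity PV formula values the stream one period before the first payment (period 7); discount that back 7 periods:
PV₀ = 9,940 × [1 − (1+r)^−21] / r × (1+r)^−7 = €114,831.60

€114,831.60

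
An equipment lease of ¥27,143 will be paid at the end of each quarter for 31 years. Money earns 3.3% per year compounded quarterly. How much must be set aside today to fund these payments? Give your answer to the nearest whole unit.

¥2,102,261

This is an ordinary annuity: 124 payments of ¥27,143 at the end of each quarter.
Periodic rate r = 0.033/4 per quarter; n is counted in quarters.
PV = PMT × [(1 − (1+r)^−n)/r] = 27,143 × [1 − (1+r)^−124] / r = ¥2,102,261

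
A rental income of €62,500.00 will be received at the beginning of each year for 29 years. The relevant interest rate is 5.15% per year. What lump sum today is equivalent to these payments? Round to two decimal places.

This is an annuity due: 29 payments of €62,500.00 at the beginning of each year.
Periodic rate r = 0.0515 per year.
PV = PMT × [(1 − (1+r)^−n)/r] × (1+r) = 62,500 × [1 − (1+r)^−29] / r × (1+r) = €978,642.88

€978,642.88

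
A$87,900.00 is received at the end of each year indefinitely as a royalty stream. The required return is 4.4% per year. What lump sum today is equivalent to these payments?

Periodic rate r = 0.044 per year.
Level perpetuity: PV = PMT / r = 87,900 / (0.044) = A$1,997,727.27.

A$1,997,727.27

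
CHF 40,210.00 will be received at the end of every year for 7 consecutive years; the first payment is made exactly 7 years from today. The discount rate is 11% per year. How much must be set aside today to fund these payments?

CHF 101,302.36

Ordinary annuity of 7 payments, first payment at period 7.
Periodic rate r = 0.11 per year.
The ordinary-annuity PV formula values the stream one period before the first payment (period 6); discount that back 6 periods:
PV₀ = 40,210 × [1 − (1+r)^−7] / r × (1+r)^−6 = CHF 101,302.36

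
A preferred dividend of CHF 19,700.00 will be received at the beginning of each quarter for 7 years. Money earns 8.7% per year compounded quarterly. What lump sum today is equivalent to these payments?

This is an annuity due: 28 payments of CHF 19,700.00 at the beginning of each quarter.
Periodic rate r = 0.087/4 per quarter; n is counted in quarters.
PV = PMT × [(1 − (1+r)^−n)/r] × (1+r) = 19,700 × [1 − (1+r)^−28] / r × (1+r) = CHF 418,804.75

CHF 418,804.75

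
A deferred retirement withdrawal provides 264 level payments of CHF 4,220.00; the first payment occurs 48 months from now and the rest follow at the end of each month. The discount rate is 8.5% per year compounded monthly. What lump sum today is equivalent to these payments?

CHF 361,229.98

Ordinary annuity of 264 payments, first payment at period 48.
Periodic rate r = 0.085/12 per month; n is counted in months.
The ordinary-annuity PV formula values the stream one period before the first payment (period 47); discount that back 47 periods:
PV₀ = 4,220 × [1 − (1+r)^−264] / r × (1+r)^−47 = CHF 361,229.98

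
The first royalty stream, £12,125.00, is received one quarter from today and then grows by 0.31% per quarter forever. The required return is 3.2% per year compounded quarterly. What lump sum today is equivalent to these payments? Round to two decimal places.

Periodic rate r = 0.032/4 per quarter.
Growing perpetuity (Gordon): PV = PMT₁ / (r − g) = 12,125 / (r − 0.0031) = £2,474,489.80.

£2,474,489.80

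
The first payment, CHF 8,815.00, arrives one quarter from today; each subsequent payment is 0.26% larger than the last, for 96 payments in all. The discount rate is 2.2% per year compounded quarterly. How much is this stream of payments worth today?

CHF 736,069.59

Periodic rate r = 0.022/4 per quarter; n is counted in quarters.
Growing ordinary annuity: PV = PMT₁ × [1 − ((1+g)/(1+r))^n] / (r − g) = 8,815 × [1 − ((1+0.0026)/(1+r))^96] / (r − 0.0026) = CHF 736,069.59.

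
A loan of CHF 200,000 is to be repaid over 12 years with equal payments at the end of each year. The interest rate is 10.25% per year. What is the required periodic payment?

Level ordinary annuity; solve PV = PMT × [(1 − (1+r)^−n)/r] for PMT.
Periodic rate r = 0.1025 per year.
With n = 12: PMT = 200,000 / ([(1 − (1+r)^−n)/r]) = CHF 29,713.07

CHF 29,713.07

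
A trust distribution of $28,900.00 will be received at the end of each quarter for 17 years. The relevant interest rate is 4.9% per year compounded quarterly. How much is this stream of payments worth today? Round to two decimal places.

$1,328,341.11

This is an ordinary annuity: 68 payments of $28,900.00 at the end of each quarter.
Periodic rate r = 0.049/4 per quarter; n is counted in quarters.
PV = PMT × [(1 − (1+r)^−n)/r] = 28,900 × [1 − (1+r)^−68] / r = $1,328,341.11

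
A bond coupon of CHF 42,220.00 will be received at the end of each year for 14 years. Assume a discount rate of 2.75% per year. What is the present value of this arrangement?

CHF 485,150.36

This is an ordinary annuity: 14 payments of CHF 42,220.00 at the end of each year.
Periodic rate r = 0.0275 per year.
PV = PMT × [(1 − (1+r)^−n)/r] = 42,220 × [1 − (1+r)^−14] / r = CHF 485,150.36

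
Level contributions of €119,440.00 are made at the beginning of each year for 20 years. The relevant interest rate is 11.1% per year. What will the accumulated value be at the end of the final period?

€8,617,981.64

This is an annuity due: 20 deposits of €119,440.00 at the beginning of each year.
Periodic rate r = 0.111 per year.
FV = PMT × [((1+r)^n − 1)/r] × (1+r) = 119,440 × [(1+r)^20 − 1] / r × (1+r) = €8,617,981.64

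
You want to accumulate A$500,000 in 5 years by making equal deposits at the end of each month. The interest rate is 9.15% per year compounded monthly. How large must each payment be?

Level ordinary annuity; solve FV = PMT × [((1+r)^n − 1)/r] for PMT.
Periodic rate r = 0.0915/12 per month; n is counted in months.
With n = 60: PMT = 500,000 / ([((1+r)^n − 1)/r]) = A$6,603.12

A$6,603.12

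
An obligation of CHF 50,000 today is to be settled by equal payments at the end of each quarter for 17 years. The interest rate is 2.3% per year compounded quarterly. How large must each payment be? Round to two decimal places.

CHF 890.47

Level ordinary annuity; solve PV = PMT × [(1 − (1+r)^−n)/r] for PMT.
Periodic rate r = 0.023/4 per quarter; n is counted in quarters.
With n = 68: PMT = 50,000 / ([(1 − (1+r)^−n)/r]) = CHF 890.47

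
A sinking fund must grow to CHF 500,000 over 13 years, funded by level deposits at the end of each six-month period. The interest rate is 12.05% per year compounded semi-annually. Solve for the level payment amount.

CHF 8,421.01

Level ordinary annuity; solve FV = PMT × [((1+r)^n − 1)/r] for PMT.
Periodic rate r = 0.1205/2 per half-year; n is counted in half-years.
With n = 26: PMT = 500,000 / ([((1+r)^n − 1)/r]) = CHF 8,421.01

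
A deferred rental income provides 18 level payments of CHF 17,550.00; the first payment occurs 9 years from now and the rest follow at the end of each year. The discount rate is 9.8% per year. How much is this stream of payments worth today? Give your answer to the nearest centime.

Ordinary annuity of 18 payments, first payment at period 9.
Periodic rate r = 0.098 per year.
The ordinary-annuity PV formula values the stream one period before the first payment (period 8); discount that back 8 periods:
PV₀ = 17,550 × [1 − (1+r)^−18] / r × (1+r)^−8 = CHF 69,014.10

CHF 69,014.10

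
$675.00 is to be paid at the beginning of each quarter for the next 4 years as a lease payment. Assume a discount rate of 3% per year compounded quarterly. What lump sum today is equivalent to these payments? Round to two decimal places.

$10,217.47

This is an annuity due: 16 payments of $675.00 at the beginning of each quarter.
Periodic rate r = 0.03/4 per quarter; n is counted in quarters.
PV = PMT × [(1 − (1+r)^−n)/r] × (1+r) = 675 × [1 − (1+r)^−16] / r × (1+r) = $10,217.47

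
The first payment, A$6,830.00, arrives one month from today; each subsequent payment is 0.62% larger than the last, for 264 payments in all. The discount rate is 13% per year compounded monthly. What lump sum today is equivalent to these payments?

A$1,035,788.77

Periodic rate r = 0.13/12 per month; n is counted in months.
Growing ordinary annuity: PV = PMT₁ × [1 − ((1+g)/(1+r))^n] / (r − g) = 6,830 × [1 − ((1+0.0062)/(1+r))^264] / (r − 0.0062) = A$1,035,788.77.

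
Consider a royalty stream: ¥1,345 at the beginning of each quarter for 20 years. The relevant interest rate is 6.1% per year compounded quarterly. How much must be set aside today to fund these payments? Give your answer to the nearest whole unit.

¥62,862

This is an annuity due: 80 payments of ¥1,345 at the beginning of each quarter.
Periodic rate r = 0.061/4 per quarter; n is counted in quarters.
PV = PMT × [(1 − (1+r)^−n)/r] × (1+r) = 1,345 × [1 − (1+r)^−80] / r × (1+r) = ¥62,862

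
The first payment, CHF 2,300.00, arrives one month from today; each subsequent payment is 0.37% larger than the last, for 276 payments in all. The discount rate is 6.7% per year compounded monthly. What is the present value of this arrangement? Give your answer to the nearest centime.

CHF 493,296.06

Periodic rate r = 0.067/12 per month; n is counted in months.
Growing ordinary annuity: PV = PMT₁ × [1 − ((1+g)/(1+r))^n] / (r − g) = 2,300 × [1 − ((1+0.0037)/(1+r))^276] / (r − 0.0037) = CHF 493,296.06.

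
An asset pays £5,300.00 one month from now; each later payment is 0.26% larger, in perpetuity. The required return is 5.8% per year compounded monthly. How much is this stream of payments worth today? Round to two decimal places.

Periodic rate r = 0.058/12 per month.
Growing perpetuity (Gordon): PV = PMT₁ / (r − g) = 5,300 / (r − 0.0026) = £2,373,134.33.

£2,373,134.33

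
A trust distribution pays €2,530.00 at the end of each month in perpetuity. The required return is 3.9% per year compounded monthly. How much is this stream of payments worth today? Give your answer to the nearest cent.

Periodic rate r = 0.039/12 per month.
Level perpetuity: PV = PMT / r = 2,530 / (0.039/12) = €778,461.54.

€778,461.54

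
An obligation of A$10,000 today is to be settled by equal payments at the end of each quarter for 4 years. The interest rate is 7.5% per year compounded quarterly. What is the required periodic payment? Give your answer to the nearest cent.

Level ordinary annuity; solve PV = PMT × [(1 − (1+r)^−n)/r] for PMT.
Periodic rate r = 0.075/4 per quarter; n is counted in quarters.
With n = 16: PMT = 10,000 / ([(1 − (1+r)^−n)/r]) = A$729.23

A$729.23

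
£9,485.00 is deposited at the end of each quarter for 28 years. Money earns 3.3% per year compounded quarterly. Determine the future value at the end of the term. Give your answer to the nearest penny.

£1,735,830.56

This is an ordinary annuity: 112 deposits of £9,485.00 at the end of each quarter.
Periodic rate r = 0.033/4 per quarter; n is counted in quarters.
FV = PMT × [((1+r)^n − 1)/r] = 9,485 × [(1+r)^112 − 1] / r = £1,735,830.56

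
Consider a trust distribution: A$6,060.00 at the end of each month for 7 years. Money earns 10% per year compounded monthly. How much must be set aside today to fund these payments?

A$365,034.20

This is an ordinary annuity: 84 payments of A$6,060.00 at the end of each month.
Periodic rate r = 0.1/12 per month; n is counted in months.
PV = PMT × [(1 − (1+r)^−n)/r] = 6,060 × [1 − (1+r)^−84] / r = A$365,034.20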